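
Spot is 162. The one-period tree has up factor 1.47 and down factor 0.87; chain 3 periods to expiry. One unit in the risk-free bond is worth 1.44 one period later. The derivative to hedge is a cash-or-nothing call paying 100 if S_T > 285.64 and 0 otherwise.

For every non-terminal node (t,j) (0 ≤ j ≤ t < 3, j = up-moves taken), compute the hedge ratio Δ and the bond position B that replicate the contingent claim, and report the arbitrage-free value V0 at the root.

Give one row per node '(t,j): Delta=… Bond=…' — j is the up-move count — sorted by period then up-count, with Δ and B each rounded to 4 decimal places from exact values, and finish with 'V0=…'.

(0,0): Delta=0.0471 Bond=25.6113
(1,0): Delta=0.7801 Bond=-66.4304
(1,1): Delta=0.0243 Bond=42.3177
(2,0): Delta=0.0000 Bond=0.0000
(2,1): Delta=0.8044 Bond=-100.6944
(2,2): Delta=0.0000 Bond=69.4444
V0=33.2470

No-arbitrage ⇒ martingale measure with p* = (R−d)/(u−d) = 0.9500.
Terminal payoffs: V(3,0)=0.0000, V(3,1)=0.0000, V(3,2)=100.0000, V(3,3)=100.0000
Node (2,0) S=122.6178: V=(p*·0.0000+(1−p*)·0.0000)/1.44=0.0000; Δ=(0.0000−0.0000)/(180.2482−106.6775)=0.0000; B=V−Δ·S=0.0000
Node (2,1) S=207.1818: V=(p*·100.0000+(1−p*)·0.0000)/1.44=65.9722; Δ=(100.0000−0.0000)/(304.5572−180.2482)=0.8044; B=V−Δ·S=-100.6944
Node (2,2) S=350.0658: V=(p*·100.0000+(1−p*)·100.0000)/1.44=69.4444; Δ=(100.0000−100.0000)/(514.5967−304.5572)=0.0000; B=V−Δ·S=69.4444
Node (1,0) S=140.9400: V=(p*·65.9722+(1−p*)·0.0000)/1.44=43.5233; Δ=(65.9722−0.0000)/(207.1818−122.6178)=0.7801; B=V−Δ·S=-66.4304
Node (1,1) S=238.1400: V=(p*·69.4444+(1−p*)·65.9722)/1.44=48.1047; Δ=(69.4444−65.9722)/(350.0658−207.1818)=0.0243; B=V−Δ·S=42.3177
Node (0,0) S=162.0000: V=(p*·48.1047+(1−p*)·43.5233)/1.44=33.2470; Δ=(48.1047−43.5233)/(238.1400−140.9400)=0.0471; B=V−Δ·S=25.6113
Root portfolio cost Δ·162+B reproduces V0=33.2470.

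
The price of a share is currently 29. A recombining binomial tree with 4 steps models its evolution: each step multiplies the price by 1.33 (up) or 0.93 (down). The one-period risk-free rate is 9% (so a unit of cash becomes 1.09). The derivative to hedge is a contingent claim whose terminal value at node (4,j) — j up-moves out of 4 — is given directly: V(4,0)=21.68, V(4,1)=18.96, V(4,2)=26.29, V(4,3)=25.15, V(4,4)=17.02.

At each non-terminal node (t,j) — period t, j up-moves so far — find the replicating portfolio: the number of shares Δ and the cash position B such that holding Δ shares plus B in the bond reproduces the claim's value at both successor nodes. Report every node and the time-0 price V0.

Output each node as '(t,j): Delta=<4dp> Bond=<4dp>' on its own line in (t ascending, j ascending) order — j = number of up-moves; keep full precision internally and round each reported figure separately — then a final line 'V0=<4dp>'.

(0,0): Delta=0.1152 Bond=12.7740
(1,0): Delta=0.1839 Bond=12.0711
(1,1): Delta=0.0431 Bond=16.7025
(2,0): Delta=0.1189 Bond=14.7879
(2,1): Delta=0.2521 Bond=10.7119
(2,2): Delta=-0.1760 Bond=29.4463
(3,0): Delta=-0.2915 Bond=25.6917
(3,1): Delta=0.5493 Bond=1.7594
(3,2): Delta=-0.0597 Bond=26.5509
(3,3): Delta=-0.2979 Bond=40.4149
V0=16.1145

The replicating-portfolio and risk-neutral prices coincide; use p* = (1.09−0.93)/(1.33−0.93) = 0.4000 for the latter.
Terminal values V(4,·): V(4,0)=21.6800, V(4,1)=18.9600, V(4,2)=26.2900, V(4,3)=25.1500, V(4,4)=17.0200
Node (3,0) S=23.3264: V=(p*·18.9600+(1−p*)·21.6800)/1.09=18.8917; Δ=(18.9600−21.6800)/(31.0240−21.6935)=-0.2915; B=V−Δ·S=25.6917
Node (3,1) S=33.3592: V=(p*·26.2900+(1−p*)·18.9600)/1.09=20.0844; Δ=(26.2900−18.9600)/(44.3677−31.0240)=0.5493; B=V−Δ·S=1.7594
Node (3,2) S=47.7072: V=(p*·25.1500+(1−p*)·26.2900)/1.09=23.7009; Δ=(25.1500−26.2900)/(63.4506−44.3677)=-0.0597; B=V−Δ·S=26.5509
Node (3,3) S=68.2265: V=(p*·17.0200+(1−p*)·25.1500)/1.09=20.0899; Δ=(17.0200−25.1500)/(90.7412−63.4506)=-0.2979; B=V−Δ·S=40.4149
Node (2,0) S=25.0821: V=(p*·20.0844+(1−p*)·18.8917)/1.09=17.7695; Δ=(20.0844−18.8917)/(33.3592−23.3264)=0.1189; B=V−Δ·S=14.7879
Node (2,1) S=35.8701: V=(p*·23.7009+(1−p*)·20.0844)/1.09=19.7532; Δ=(23.7009−20.0844)/(47.7072−33.3592)=0.2521; B=V−Δ·S=10.7119
Node (2,2) S=51.2981: V=(p*·20.0899+(1−p*)·23.7009)/1.09=20.4188; Δ=(20.0899−23.7009)/(68.2265−47.7072)=-0.1760; B=V−Δ·S=29.4463
Node (1,0) S=26.9700: V=(p*·19.7532+(1−p*)·17.7695)/1.09=17.0303; Δ=(19.7532−17.7695)/(35.8701−25.0821)=0.1839; B=V−Δ·S=12.0711
Node (1,1) S=38.5700: V=(p*·20.4188+(1−p*)·19.7532)/1.09=18.3665; Δ=(20.4188−19.7532)/(51.2981−35.8701)=0.0431; B=V−Δ·S=16.7025
Node (0,0) S=29.0000: V=(p*·18.3665+(1−p*)·17.0303)/1.09=16.1145; Δ=(18.3665−17.0303)/(38.5700−26.9700)=0.1152; B=V−Δ·S=12.7740
Check: Δ(0,0)·S0 + B(0,0) = 16.1145 = V0.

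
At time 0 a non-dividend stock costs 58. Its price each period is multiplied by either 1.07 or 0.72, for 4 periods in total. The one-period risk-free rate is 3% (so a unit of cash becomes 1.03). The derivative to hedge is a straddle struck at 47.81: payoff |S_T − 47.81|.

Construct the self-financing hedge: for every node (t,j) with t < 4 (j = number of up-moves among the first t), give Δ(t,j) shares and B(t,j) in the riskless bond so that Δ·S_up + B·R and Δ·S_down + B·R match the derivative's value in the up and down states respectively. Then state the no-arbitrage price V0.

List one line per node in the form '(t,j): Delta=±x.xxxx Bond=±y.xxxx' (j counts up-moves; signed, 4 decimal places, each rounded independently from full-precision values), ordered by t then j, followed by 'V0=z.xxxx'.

(0,0): Delta=0.6391 Bond=-19.8441
(1,0): Delta=-0.6613 Bond=33.8645
(1,1): Delta=0.7520 Bond=-27.4464
(2,0): Delta=-1.0000 Bond=45.0655
(2,1): Delta=-0.6318 Bond=33.5662
(2,2): Delta=0.8722 Bond=-36.2486
(3,0): Delta=-1.0000 Bond=46.4175
(3,1): Delta=-1.0000 Bond=46.4175
(3,2): Delta=-0.5999 Bond=33.0449
(3,3): Delta=1.0000 Bond=-46.4175
V0=17.2252

Under the risk-neutral measure, an up-move has probability p* = (R−d)/(u−d) = 0.8857 and values discount at R = 1.03.
Terminal values V(4,·): V(4,0)=32.2232, V(4,1)=24.6462, V(4,2)=13.3861, V(4,3)=3.3478, V(4,4)=28.2162
Node (3,0) S=21.6484: V=(p*·24.6462+(1−p*)·32.2232)/1.03=24.7691; Δ=(24.6462−32.2232)/(23.1638−15.5868)=-1.0000; B=V−Δ·S=46.4175
Node (3,1) S=32.1719: V=(p*·13.3861+(1−p*)·24.6462)/1.03=14.2456; Δ=(13.3861−24.6462)/(34.4239−23.1638)=-1.0000; B=V−Δ·S=46.4175
Node (3,2) S=47.8110: V=(p*·3.3478+(1−p*)·13.3861)/1.03=4.3641; Δ=(3.3478−13.3861)/(51.1578−34.4239)=-0.5999; B=V−Δ·S=33.0449
Node (3,3) S=71.0525: V=(p*·28.2162+(1−p*)·3.3478)/1.03=24.6350; Δ=(28.2162−3.3478)/(76.0262−51.1578)=1.0000; B=V−Δ·S=-46.4175
Node (2,0) S=30.0672: V=(p*·14.2456+(1−p*)·24.7691)/1.03=14.9983; Δ=(14.2456−24.7691)/(32.1719−21.6484)=-1.0000; B=V−Δ·S=45.0655
Node (2,1) S=44.6832: V=(p*·4.3641+(1−p*)·14.2456)/1.03=5.3334; Δ=(4.3641−14.2456)/(47.8110−32.1719)=-0.6318; B=V−Δ·S=33.5662
Node (2,2) S=66.4042: V=(p*·24.6350+(1−p*)·4.3641)/1.03=21.6683; Δ=(24.6350−4.3641)/(71.0525−47.8110)=0.8722; B=V−Δ·S=-36.2486
Node (1,0) S=41.7600: V=(p*·5.3334+(1−p*)·14.9983)/1.03=6.2505; Δ=(5.3334−14.9983)/(44.6832−30.0672)=-0.6613; B=V−Δ·S=33.8645
Node (1,1) S=62.0600: V=(p*·21.6683+(1−p*)·5.3334)/1.03=19.2247; Δ=(21.6683−5.3334)/(66.4042−44.6832)=0.7520; B=V−Δ·S=-27.4464
Node (0,0) S=58.0000: V=(p*·19.2247+(1−p*)·6.2505)/1.03=17.2252; Δ=(19.2247−6.2505)/(62.0600−41.7600)=0.6391; B=V−Δ·S=-19.8441
Check: Δ(0,0)·S0 + B(0,0) = 17.2252 = V0.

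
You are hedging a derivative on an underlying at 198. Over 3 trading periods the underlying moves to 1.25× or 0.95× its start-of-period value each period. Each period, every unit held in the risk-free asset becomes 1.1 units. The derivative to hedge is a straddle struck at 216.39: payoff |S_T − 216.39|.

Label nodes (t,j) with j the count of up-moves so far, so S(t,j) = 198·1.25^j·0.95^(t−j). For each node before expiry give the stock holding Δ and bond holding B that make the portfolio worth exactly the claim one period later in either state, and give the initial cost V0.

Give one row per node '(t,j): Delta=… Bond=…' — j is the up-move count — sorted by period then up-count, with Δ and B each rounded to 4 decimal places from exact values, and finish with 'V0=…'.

(0,0): Delta=0.6756 Bond=-89.5903
(1,0): Delta=0.2488 Bond=-18.2639
(1,1): Delta=1.0000 Bond=-178.8347
(2,0): Delta=-0.7396 Bond=156.5375
(2,1): Delta=1.0000 Bond=-196.7182
(2,2): Delta=1.0000 Bond=-196.7182
V0=44.1814

Since d<R<u, set p* = (R−d)/(u−d) = 0.5000; price each node as the discounted p*-expectation of its children.
Terminal payoffs: V(3,0)=46.6298, V(3,1)=6.9788, V(3,2)=77.5163, V(3,3)=170.3288
Node (2,0) S=178.6950: V=(p*·6.9788+(1−p*)·46.6298)/1.1=24.3675; Δ=(6.9788−46.6298)/(223.3687−169.7602)=-0.7396; B=V−Δ·S=156.5375
Node (2,1) S=235.1250: V=(p*·77.5163+(1−p*)·6.9788)/1.1=38.4068; Δ=(77.5163−6.9788)/(293.9062−223.3687)=1.0000; B=V−Δ·S=-196.7182
Node (2,2) S=309.3750: V=(p*·170.3288+(1−p*)·77.5163)/1.1=112.6568; Δ=(170.3288−77.5163)/(386.7188−293.9062)=1.0000; B=V−Δ·S=-196.7182
Node (1,0) S=188.1000: V=(p*·38.4068+(1−p*)·24.3675)/1.1=28.5338; Δ=(38.4068−24.3675)/(235.1250−178.6950)=0.2488; B=V−Δ·S=-18.2639
Node (1,1) S=247.5000: V=(p*·112.6568+(1−p*)·38.4068)/1.1=68.6653; Δ=(112.6568−38.4068)/(309.3750−235.1250)=1.0000; B=V−Δ·S=-178.8347
Node (0,0) S=198.0000: V=(p*·68.6653+(1−p*)·28.5338)/1.1=44.1814; Δ=(68.6653−28.5338)/(247.5000−188.1000)=0.6756; B=V−Δ·S=-89.5903
Root portfolio cost Δ·198+B reproduces V0=44.1814.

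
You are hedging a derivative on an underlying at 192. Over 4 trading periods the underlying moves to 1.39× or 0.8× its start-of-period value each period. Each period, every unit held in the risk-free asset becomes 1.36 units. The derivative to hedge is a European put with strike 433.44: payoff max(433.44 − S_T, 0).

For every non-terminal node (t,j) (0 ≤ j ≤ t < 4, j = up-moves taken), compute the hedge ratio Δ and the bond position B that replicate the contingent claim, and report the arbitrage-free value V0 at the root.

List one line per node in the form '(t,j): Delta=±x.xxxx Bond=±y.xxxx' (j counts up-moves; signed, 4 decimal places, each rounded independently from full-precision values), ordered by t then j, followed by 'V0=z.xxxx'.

(0,0): Delta=-0.1499 Bond=30.6852
(1,0): Delta=-1.0000 Bond=172.3107
(1,1): Delta=-0.1237 Bond=34.7366
(2,0): Delta=-1.0000 Bond=234.3426
(2,1): Delta=-1.0000 Bond=234.3426
(2,2): Delta=-0.0966 Bond=37.2185
(3,0): Delta=-1.0000 Bond=318.7059
(3,1): Delta=-1.0000 Bond=318.7059
(3,2): Delta=-1.0000 Bond=318.7059
(3,3): Delta=-0.0688 Bond=36.2552
V0=1.9087

Under the risk-neutral measure, an up-move has probability p* = (R−d)/(u−d) = 0.9492 and values discount at R = 1.36.
At expiry t=4: V(4,0)=354.7968, V(4,1)=296.7974, V(4,2)=196.0236, V(4,3)=20.9289, V(4,4)=0.0000
(3,0): S=98.3040. Δ = (V_up−V_dn)/(S_up−S_dn) = (296.7974−354.7968)/(136.6426−78.6432) = -1.0000. V = [p*·296.7974 + (1−p*)·354.7968]/1.36 = 220.4019. B = V − Δ·S = 318.7059.
(3,1): S=170.8032. Δ = (V_up−V_dn)/(S_up−S_dn) = (196.0236−296.7974)/(237.4164−136.6426) = -1.0000. V = [p*·196.0236 + (1−p*)·296.7974]/1.36 = 147.9027. B = V − Δ·S = 318.7059.
(3,2): S=296.7706. Δ = (V_up−V_dn)/(S_up−S_dn) = (20.9289−196.0236)/(412.5111−237.4164) = -1.0000. V = [p*·20.9289 + (1−p*)·196.0236]/1.36 = 21.9353. B = V − Δ·S = 318.7059.
(3,3): S=515.6388. Δ = (V_up−V_dn)/(S_up−S_dn) = (0.0000−20.9289)/(716.7380−412.5111) = -0.0688. V = [p*·0.0000 + (1−p*)·20.9289]/1.36 = 0.7825. B = V − Δ·S = 36.2552.
(2,0): S=122.8800. Δ = (V_up−V_dn)/(S_up−S_dn) = (147.9027−220.4019)/(170.8032−98.3040) = -1.0000. V = [p*·147.9027 + (1−p*)·220.4019]/1.36 = 111.4626. B = V − Δ·S = 234.3426.
(2,1): S=213.5040. Δ = (V_up−V_dn)/(S_up−S_dn) = (21.9353−147.9027)/(296.7706−170.8032) = -1.0000. V = [p*·21.9353 + (1−p*)·147.9027]/1.36 = 20.8386. B = V − Δ·S = 234.3426.
(2,2): S=370.9632. Δ = (V_up−V_dn)/(S_up−S_dn) = (0.7825−21.9353)/(515.6388−296.7706) = -0.0966. V = [p*·0.7825 + (1−p*)·21.9353]/1.36 = 1.3662. B = V − Δ·S = 37.2185.
(1,0): S=153.6000. Δ = (V_up−V_dn)/(S_up−S_dn) = (20.8386−111.4626)/(213.5040−122.8800) = -1.0000. V = [p*·20.8386 + (1−p*)·111.4626]/1.36 = 18.7107. B = V − Δ·S = 172.3107.
(1,1): S=266.8800. Δ = (V_up−V_dn)/(S_up−S_dn) = (1.3662−20.8386)/(370.9632−213.5040) = -0.1237. V = [p*·1.3662 + (1−p*)·20.8386]/1.36 = 1.7326. B = V − Δ·S = 34.7366.
(0,0): S=192.0000. Δ = (V_up−V_dn)/(S_up−S_dn) = (1.7326−18.7107)/(266.8800−153.6000) = -0.1499. V = [p*·1.7326 + (1−p*)·18.7107]/1.36 = 1.9087. B = V − Δ·S = 30.6852.
Each (Δ,B) replicates both successor values, so the strategy is self-financing and V0 is arbitrage-free.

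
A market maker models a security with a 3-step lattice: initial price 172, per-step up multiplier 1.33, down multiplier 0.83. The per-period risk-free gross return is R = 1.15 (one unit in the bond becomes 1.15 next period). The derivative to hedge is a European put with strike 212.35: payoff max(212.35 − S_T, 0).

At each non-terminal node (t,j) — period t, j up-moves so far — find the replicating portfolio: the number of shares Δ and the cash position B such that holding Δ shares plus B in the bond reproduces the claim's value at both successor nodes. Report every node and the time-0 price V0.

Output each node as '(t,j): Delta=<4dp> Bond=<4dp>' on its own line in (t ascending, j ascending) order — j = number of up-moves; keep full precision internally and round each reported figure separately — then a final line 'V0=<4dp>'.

(0,0): Delta=-0.2894 Bond=62.2260
(1,0): Delta=-0.6867 Bond=128.2909
(1,1): Delta=-0.1499 Bond=39.6488
(2,0): Delta=-1.0000 Bond=184.6522
(2,1): Delta=-0.5768 Bond=126.6559
(2,2): Delta=0.0000 Bond=0.0000
V0=12.4562

No-arbitrage ⇒ martingale measure with p* = (R−d)/(u−d) = 0.6400.
At expiry t=3: V(3,0)=114.0026, V(3,1)=54.7572, V(3,2)=0.0000, V(3,3)=0.0000
(2,0): S=118.4908. Δ = (V_up−V_dn)/(S_up−S_dn) = (54.7572−114.0026)/(157.5928−98.3474) = -1.0000. V = [p*·54.7572 + (1−p*)·114.0026]/1.15 = 66.1614. B = V − Δ·S = 184.6522.
(2,1): S=189.8708. Δ = (V_up−V_dn)/(S_up−S_dn) = (0.0000−54.7572)/(252.5282−157.5928) = -0.5768. V = [p*·0.0000 + (1−p*)·54.7572]/1.15 = 17.1414. B = V − Δ·S = 126.6559.
(2,2): S=304.2508. Δ = (V_up−V_dn)/(S_up−S_dn) = (0.0000−0.0000)/(404.6536−252.5282) = 0.0000. V = [p*·0.0000 + (1−p*)·0.0000]/1.15 = 0.0000. B = V − Δ·S = 0.0000.
(1,0): S=142.7600. Δ = (V_up−V_dn)/(S_up−S_dn) = (17.1414−66.1614)/(189.8708−118.4908) = -0.6867. V = [p*·17.1414 + (1−p*)·66.1614]/1.15 = 30.2509. B = V − Δ·S = 128.2909.
(1,1): S=228.7600. Δ = (V_up−V_dn)/(S_up−S_dn) = (0.0000−17.1414)/(304.2508−189.8708) = -0.1499. V = [p*·0.0000 + (1−p*)·17.1414]/1.15 = 5.3660. B = V − Δ·S = 39.6488.
(0,0): S=172.0000. Δ = (V_up−V_dn)/(S_up−S_dn) = (5.3660−30.2509)/(228.7600−142.7600) = -0.2894. V = [p*·5.3660 + (1−p*)·30.2509]/1.15 = 12.4562. B = V − Δ·S = 62.2260.
Root portfolio cost Δ·172+B reproduces V0=12.4562.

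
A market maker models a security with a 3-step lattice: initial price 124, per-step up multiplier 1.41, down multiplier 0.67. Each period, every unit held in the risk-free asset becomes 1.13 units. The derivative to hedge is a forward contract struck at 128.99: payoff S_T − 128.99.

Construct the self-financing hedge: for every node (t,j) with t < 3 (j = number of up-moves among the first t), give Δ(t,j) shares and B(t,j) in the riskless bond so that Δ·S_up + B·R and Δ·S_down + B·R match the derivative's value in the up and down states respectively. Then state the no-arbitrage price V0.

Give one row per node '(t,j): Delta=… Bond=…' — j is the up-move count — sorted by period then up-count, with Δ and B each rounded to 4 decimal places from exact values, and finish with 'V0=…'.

The replicating-portfolio and risk-neutral prices coincide; use p* = (1.13−0.67)/(1.41−0.67) = 0.6216 for the latter.
Terminal values V(3,·): V(3,0)=-91.6954, V(3,1)=-50.5043, V(3,2)=36.1813, V(3,3)=218.6094
(2,0): S=55.6636. Δ = (V_up−V_dn)/(S_up−S_dn) = (-50.5043−-91.6954)/(78.4857−37.2946) = 1.0000. V = [p*·-50.5043 + (1−p*)·-91.6954]/1.13 = -58.4868. B = V − Δ·S = -114.1504.
(2,1): S=117.1428. Δ = (V_up−V_dn)/(S_up−S_dn) = (36.1813−-50.5043)/(165.1713−78.4857) = 1.0000. V = [p*·36.1813 + (1−p*)·-50.5043]/1.13 = 2.9924. B = V − Δ·S = -114.1504.
(2,2): S=246.5244. Δ = (V_up−V_dn)/(S_up−S_dn) = (218.6094−36.1813)/(347.5994−165.1713) = 1.0000. V = [p*·218.6094 + (1−p*)·36.1813]/1.13 = 132.3740. B = V − Δ·S = -114.1504.
(1,0): S=83.0800. Δ = (V_up−V_dn)/(S_up−S_dn) = (2.9924−-58.4868)/(117.1428−55.6636) = 1.0000. V = [p*·2.9924 + (1−p*)·-58.4868]/1.13 = -17.9381. B = V − Δ·S = -101.0181.
(1,1): S=174.8400. Δ = (V_up−V_dn)/(S_up−S_dn) = (132.3740−2.9924)/(246.5244−117.1428) = 1.0000. V = [p*·132.3740 + (1−p*)·2.9924]/1.13 = 73.8219. B = V − Δ·S = -101.0181.
(0,0): S=124.0000. Δ = (V_up−V_dn)/(S_up−S_dn) = (73.8219−-17.9381)/(174.8400−83.0800) = 1.0000. V = [p*·73.8219 + (1−p*)·-17.9381]/1.13 = 34.6035. B = V − Δ·S = -89.3965.
Each (Δ,B) replicates both successor values, so the strategy is self-financing and V0 is arbitrage-free.

(0,0): Delta=1.0000 Bond=-89.3965
(1,0): Delta=1.0000 Bond=-101.0181
(1,1): Delta=1.0000 Bond=-101.0181
(2,0): Delta=1.0000 Bond=-114.1504
(2,1): Delta=1.0000 Bond=-114.1504
(2,2): Delta=1.0000 Bond=-114.1504
V0=34.6035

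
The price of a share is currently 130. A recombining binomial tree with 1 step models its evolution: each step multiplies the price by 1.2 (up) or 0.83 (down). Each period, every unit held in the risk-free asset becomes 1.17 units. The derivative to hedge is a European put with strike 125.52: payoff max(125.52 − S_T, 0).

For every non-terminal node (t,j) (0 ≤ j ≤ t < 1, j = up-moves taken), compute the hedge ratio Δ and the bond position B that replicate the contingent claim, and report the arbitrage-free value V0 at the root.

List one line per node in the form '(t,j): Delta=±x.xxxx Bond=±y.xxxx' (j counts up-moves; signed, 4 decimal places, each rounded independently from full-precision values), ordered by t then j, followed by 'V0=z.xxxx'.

(0,0): Delta=-0.3663 Bond=48.8427
V0=1.2211

Risk-neutral probability p* = (R−d)/(u−d) = (1.17−0.83)/(1.2−0.83) = 0.9189.
Payoff layer (t=1): V(1,0)=17.6200, V(1,1)=0.0000
(0,0): S=130.0000. Δ = (V_up−V_dn)/(S_up−S_dn) = (0.0000−17.6200)/(156.0000−107.9000) = -0.3663. V = [p*·0.0000 + (1−p*)·17.6200]/1.17 = 1.2211. B = V − Δ·S = 48.8427.
Self-financing check: at every node Δ·S+B equals the discounted successor values.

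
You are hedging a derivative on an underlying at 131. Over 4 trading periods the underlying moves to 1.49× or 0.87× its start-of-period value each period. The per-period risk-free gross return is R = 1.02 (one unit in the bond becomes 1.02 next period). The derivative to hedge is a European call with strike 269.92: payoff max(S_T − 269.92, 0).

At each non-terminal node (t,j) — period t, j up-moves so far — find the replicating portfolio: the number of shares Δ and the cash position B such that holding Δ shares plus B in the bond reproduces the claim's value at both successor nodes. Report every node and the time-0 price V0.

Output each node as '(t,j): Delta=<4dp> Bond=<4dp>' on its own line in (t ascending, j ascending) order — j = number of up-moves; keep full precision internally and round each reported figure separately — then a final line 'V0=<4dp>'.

No-arbitrage ⇒ martingale measure with p* = (R−d)/(u−d) = 0.2419.
Payoff layer (t=4): V(4,0)=0.0000, V(4,1)=0.0000, V(4,2)=0.0000, V(4,3)=107.0869, V(4,4)=375.7586
(3,0): S=86.2639. Δ = (V_up−V_dn)/(S_up−S_dn) = (0.0000−0.0000)/(128.5332−75.0496) = 0.0000. V = [p*·0.0000 + (1−p*)·0.0000]/1.02 = 0.0000. B = V − Δ·S = 0.0000.
(3,1): S=147.7393. Δ = (V_up−V_dn)/(S_up−S_dn) = (0.0000−0.0000)/(220.1316−128.5332) = 0.0000. V = [p*·0.0000 + (1−p*)·0.0000]/1.02 = 0.0000. B = V − Δ·S = 0.0000.
(3,2): S=253.0248. Δ = (V_up−V_dn)/(S_up−S_dn) = (107.0869−0.0000)/(377.0069−220.1316) = 0.6826. V = [p*·107.0869 + (1−p*)·0.0000]/1.02 = 25.4001. B = V − Δ·S = -147.3208.
(3,3): S=433.3413. Δ = (V_up−V_dn)/(S_up−S_dn) = (375.7586−107.0869)/(645.6786−377.0069) = 1.0000. V = [p*·375.7586 + (1−p*)·107.0869]/1.02 = 168.7139. B = V − Δ·S = -264.6275.
(2,0): S=99.1539. Δ = (V_up−V_dn)/(S_up−S_dn) = (0.0000−0.0000)/(147.7393−86.2639) = 0.0000. V = [p*·0.0000 + (1−p*)·0.0000]/1.02 = 0.0000. B = V − Δ·S = 0.0000.
(2,1): S=169.8153. Δ = (V_up−V_dn)/(S_up−S_dn) = (25.4001−0.0000)/(253.0248−147.7393) = 0.2413. V = [p*·25.4001 + (1−p*)·0.0000]/1.02 = 6.0247. B = V − Δ·S = -34.9433.
(2,2): S=290.8331. Δ = (V_up−V_dn)/(S_up−S_dn) = (168.7139−25.4001)/(433.3413−253.0248) = 0.7948. V = [p*·168.7139 + (1−p*)·25.4001]/1.02 = 58.8949. B = V − Δ·S = -172.2563.
(1,0): S=113.9700. Δ = (V_up−V_dn)/(S_up−S_dn) = (6.0247−0.0000)/(169.8153−99.1539) = 0.0853. V = [p*·6.0247 + (1−p*)·0.0000]/1.02 = 1.4290. B = V − Δ·S = -8.2882.
(1,1): S=195.1900. Δ = (V_up−V_dn)/(S_up−S_dn) = (58.8949−6.0247)/(290.8331−169.8153) = 0.4369. V = [p*·58.8949 + (1−p*)·6.0247]/1.02 = 18.4469. B = V − Δ·S = -66.8276.
(0,0): S=131.0000. Δ = (V_up−V_dn)/(S_up−S_dn) = (18.4469−1.4290)/(195.1900−113.9700) = 0.2095. V = [p*·18.4469 + (1−p*)·1.4290]/1.02 = 5.4375. B = V − Δ·S = -22.0108.
Self-financing check: at every node Δ·S+B equals the discounted successor values.

(0,0): Delta=0.2095 Bond=-22.0108
(1,0): Delta=0.0853 Bond=-8.2882
(1,1): Delta=0.4369 Bond=-66.8276
(2,0): Delta=0.0000 Bond=0.0000
(2,1): Delta=0.2413 Bond=-34.9433
(2,2): Delta=0.7948 Bond=-172.2563
(3,0): Delta=0.0000 Bond=0.0000
(3,1): Delta=0.0000 Bond=0.0000
(3,2): Delta=0.6826 Bond=-147.3208
(3,3): Delta=1.0000 Bond=-264.6275
V0=5.4375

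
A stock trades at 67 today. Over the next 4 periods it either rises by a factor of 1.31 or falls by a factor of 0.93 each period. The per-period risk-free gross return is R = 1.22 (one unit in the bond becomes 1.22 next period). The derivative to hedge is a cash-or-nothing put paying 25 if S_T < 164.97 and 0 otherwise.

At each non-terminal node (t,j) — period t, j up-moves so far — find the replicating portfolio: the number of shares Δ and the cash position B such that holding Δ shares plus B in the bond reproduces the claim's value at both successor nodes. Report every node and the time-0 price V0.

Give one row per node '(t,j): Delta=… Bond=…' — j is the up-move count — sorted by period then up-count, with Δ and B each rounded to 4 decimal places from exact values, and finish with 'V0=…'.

(0,0): Delta=-0.2404 Bond=23.5606
(1,0): Delta=0.0000 Bond=13.7677
(1,1): Delta=-0.2933 Bond=33.3917
(2,0): Delta=0.0000 Bond=16.7966
(2,1): Delta=0.0000 Bond=16.7966
(2,2): Delta=-0.3579 Bond=48.1680
(3,0): Delta=0.0000 Bond=20.4918
(3,1): Delta=0.0000 Bond=20.4918
(3,2): Delta=0.0000 Bond=20.4918
(3,3): Delta=-0.4368 Bond=70.6428
V0=7.4571

Since d<R<u, set p* = (R−d)/(u−d) = 0.7632; price each node as the discounted p*-expectation of its children.
Terminal payoffs: V(4,0)=25.0000, V(4,1)=25.0000, V(4,2)=25.0000, V(4,3)=25.0000, V(4,4)=0.0000
  t=3,j=0: stock 53.8919 → up 70.5984 (V=25.0000), down 50.1195 (V=25.0000). Price 20.4918; hedge Δ=0.0000, bond B=20.4918.
  t=3,j=1: stock 75.9123 → up 99.4451 (V=25.0000), down 70.5984 (V=25.0000). Price 20.4918; hedge Δ=0.0000, bond B=20.4918.
  t=3,j=2: stock 106.9302 → up 140.0786 (V=25.0000), down 99.4451 (V=25.0000). Price 20.4918; hedge Δ=0.0000, bond B=20.4918.
  t=3,j=3: stock 150.6221 → up 197.3149 (V=0.0000), down 140.0786 (V=25.0000). Price 4.8533; hedge Δ=-0.4368, bond B=70.6428.
  t=2,j=0: stock 57.9483 → up 75.9123 (V=20.4918), down 53.8919 (V=20.4918). Price 16.7966; hedge Δ=0.0000, bond B=16.7966.
  t=2,j=1: stock 81.6261 → up 106.9302 (V=20.4918), down 75.9123 (V=20.4918). Price 16.7966; hedge Δ=0.0000, bond B=16.7966.
  t=2,j=2: stock 114.9787 → up 150.6221 (V=4.8533), down 106.9302 (V=20.4918). Price 7.0141; hedge Δ=-0.3579, bond B=48.1680.
  t=1,j=0: stock 62.3100 → up 81.6261 (V=16.7966), down 57.9483 (V=16.7966). Price 13.7677; hedge Δ=0.0000, bond B=13.7677.
  t=1,j=1: stock 87.7700 → up 114.9787 (V=7.0141), down 81.6261 (V=16.7966). Price 7.6483; hedge Δ=-0.2933, bond B=33.3917.
  t=0,j=0: stock 67.0000 → up 87.7700 (V=7.6483), down 62.3100 (V=13.7677). Price 7.4571; hedge Δ=-0.2404, bond B=23.5606.
Self-financing check: at every node Δ·S+B equals the discounted successor values.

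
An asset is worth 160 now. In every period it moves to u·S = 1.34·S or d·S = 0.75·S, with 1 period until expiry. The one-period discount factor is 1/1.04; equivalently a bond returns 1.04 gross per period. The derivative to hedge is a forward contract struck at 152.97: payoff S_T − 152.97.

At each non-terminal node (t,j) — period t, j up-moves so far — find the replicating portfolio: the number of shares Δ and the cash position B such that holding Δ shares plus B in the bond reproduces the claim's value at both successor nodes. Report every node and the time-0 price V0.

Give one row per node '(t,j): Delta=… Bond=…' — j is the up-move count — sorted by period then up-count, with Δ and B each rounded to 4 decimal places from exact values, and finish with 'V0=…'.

(0,0): Delta=1.0000 Bond=-147.0865
V0=12.9135

No-arbitrage ⇒ martingale measure with p* = (R−d)/(u−d) = 0.4915.
Terminal values V(1,·): V(1,0)=-32.9700, V(1,1)=61.4300
  t=0,j=0: stock 160.0000 → up 214.4000 (V=61.4300), down 120.0000 (V=-32.9700). Price 12.9135; hedge Δ=1.0000, bond B=-147.0865.
Self-financing check: at every node Δ·S+B equals the discounted successor values.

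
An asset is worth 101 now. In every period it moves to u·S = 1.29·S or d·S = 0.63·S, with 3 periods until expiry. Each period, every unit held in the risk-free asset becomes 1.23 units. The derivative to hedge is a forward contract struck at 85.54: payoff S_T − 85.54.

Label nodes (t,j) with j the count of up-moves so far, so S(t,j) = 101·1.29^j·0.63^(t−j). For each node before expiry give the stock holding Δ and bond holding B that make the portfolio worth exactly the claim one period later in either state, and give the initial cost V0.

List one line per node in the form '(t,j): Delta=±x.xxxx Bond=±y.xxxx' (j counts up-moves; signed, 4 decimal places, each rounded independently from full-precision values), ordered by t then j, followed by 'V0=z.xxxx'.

No-arbitrage ⇒ martingale measure with p* = (R−d)/(u−d) = 0.9091.
Terminal payoffs: V(3,0)=-60.2853, V(3,1)=-33.8279, V(3,2)=20.3467, V(3,3)=131.2756
Node (2,0) S=40.0869: V=(p*·-33.8279+(1−p*)·-60.2853)/1.23=-29.4578; Δ=(-33.8279−-60.2853)/(51.7121−25.2547)=1.0000; B=V−Δ·S=-69.5447
Node (2,1) S=82.0827: V=(p*·20.3467+(1−p*)·-33.8279)/1.23=12.5380; Δ=(20.3467−-33.8279)/(105.8867−51.7121)=1.0000; B=V−Δ·S=-69.5447
Node (2,2) S=168.0741: V=(p*·131.2756+(1−p*)·20.3467)/1.23=98.5294; Δ=(131.2756−20.3467)/(216.8156−105.8867)=1.0000; B=V−Δ·S=-69.5447
Node (1,0) S=63.6300: V=(p*·12.5380+(1−p*)·-29.4578)/1.23=7.0896; Δ=(12.5380−-29.4578)/(82.0827−40.0869)=1.0000; B=V−Δ·S=-56.5404
Node (1,1) S=130.2900: V=(p*·98.5294+(1−p*)·12.5380)/1.23=73.7496; Δ=(98.5294−12.5380)/(168.0741−82.0827)=1.0000; B=V−Δ·S=-56.5404
Node (0,0) S=101.0000: V=(p*·73.7496+(1−p*)·7.0896)/1.23=55.0322; Δ=(73.7496−7.0896)/(130.2900−63.6300)=1.0000; B=V−Δ·S=-45.9678
Self-financing check: at every node Δ·S+B equals the discounted successor values.

(0,0): Delta=1.0000 Bond=-45.9678
(1,0): Delta=1.0000 Bond=-56.5404
(1,1): Delta=1.0000 Bond=-56.5404
(2,0): Delta=1.0000 Bond=-69.5447
(2,1): Delta=1.0000 Bond=-69.5447
(2,2): Delta=1.0000 Bond=-69.5447
V0=55.0322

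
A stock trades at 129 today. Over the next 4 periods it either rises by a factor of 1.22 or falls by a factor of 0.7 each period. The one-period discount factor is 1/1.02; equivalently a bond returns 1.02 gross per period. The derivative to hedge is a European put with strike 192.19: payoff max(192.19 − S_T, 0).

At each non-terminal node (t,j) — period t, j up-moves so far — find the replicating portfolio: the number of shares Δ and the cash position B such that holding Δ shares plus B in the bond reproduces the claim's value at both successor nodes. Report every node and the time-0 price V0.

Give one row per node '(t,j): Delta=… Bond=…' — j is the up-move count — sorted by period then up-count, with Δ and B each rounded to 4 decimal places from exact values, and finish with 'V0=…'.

Risk-neutral probability p* = (R−d)/(u−d) = (1.02−0.7)/(1.22−0.7) = 0.6154.
Terminal values V(4,·): V(4,0)=161.2171, V(4,1)=138.2087, V(4,2)=98.1082, V(4,3)=28.2189, V(4,4)=0.0000
Node (3,0) S=44.2470: V=(p*·138.2087+(1−p*)·161.2171)/1.02=144.1746; Δ=(138.2087−161.2171)/(53.9813−30.9729)=-1.0000; B=V−Δ·S=188.4216
Node (3,1) S=77.1162: V=(p*·98.1082+(1−p*)·138.2087)/1.02=111.3054; Δ=(98.1082−138.2087)/(94.0818−53.9813)=-1.0000; B=V−Δ·S=188.4216
Node (3,2) S=134.4025: V=(p*·28.2189+(1−p*)·98.1082)/1.02=54.0190; Δ=(28.2189−98.1082)/(163.9711−94.0818)=-1.0000; B=V−Δ·S=188.4216
Node (3,3) S=234.2444: V=(p*·0.0000+(1−p*)·28.2189)/1.02=10.6406; Δ=(0.0000−28.2189)/(285.7782−163.9711)=-0.2317; B=V−Δ·S=64.9078
Node (2,0) S=63.2100: V=(p*·111.3054+(1−p*)·144.1746)/1.02=121.5170; Δ=(111.3054−144.1746)/(77.1162−44.2470)=-1.0000; B=V−Δ·S=184.7270
Node (2,1) S=110.1660: V=(p*·54.0190+(1−p*)·111.3054)/1.02=74.5610; Δ=(54.0190−111.3054)/(134.4025−77.1162)=-1.0000; B=V−Δ·S=184.7270
Node (2,2) S=192.0036: V=(p*·10.6406+(1−p*)·54.0190)/1.02=26.7889; Δ=(10.6406−54.0190)/(234.2444−134.4025)=-0.4345; B=V−Δ·S=110.2089
Node (1,0) S=90.3000: V=(p*·74.5610+(1−p*)·121.5170)/1.02=90.8049; Δ=(74.5610−121.5170)/(110.1660−63.2100)=-1.0000; B=V−Δ·S=181.1049
Node (1,1) S=157.3800: V=(p*·26.7889+(1−p*)·74.5610)/1.02=44.2772; Δ=(26.7889−74.5610)/(192.0036−110.1660)=-0.5837; B=V−Δ·S=136.1468
Node (0,0) S=129.0000: V=(p*·44.2772+(1−p*)·90.8049)/1.02=60.9534; Δ=(44.2772−90.8049)/(157.3800−90.3000)=-0.6936; B=V−Δ·S=150.4298
Check: Δ(0,0)·S0 + B(0,0) = 60.9534 = V0.

(0,0): Delta=-0.6936 Bond=150.4298
(1,0): Delta=-1.0000 Bond=181.1049
(1,1): Delta=-0.5837 Bond=136.1468
(2,0): Delta=-1.0000 Bond=184.7270
(2,1): Delta=-1.0000 Bond=184.7270
(2,2): Delta=-0.4345 Bond=110.2089
(3,0): Delta=-1.0000 Bond=188.4216
(3,1): Delta=-1.0000 Bond=188.4216
(3,2): Delta=-1.0000 Bond=188.4216
(3,3): Delta=-0.2317 Bond=64.9078
V0=60.9534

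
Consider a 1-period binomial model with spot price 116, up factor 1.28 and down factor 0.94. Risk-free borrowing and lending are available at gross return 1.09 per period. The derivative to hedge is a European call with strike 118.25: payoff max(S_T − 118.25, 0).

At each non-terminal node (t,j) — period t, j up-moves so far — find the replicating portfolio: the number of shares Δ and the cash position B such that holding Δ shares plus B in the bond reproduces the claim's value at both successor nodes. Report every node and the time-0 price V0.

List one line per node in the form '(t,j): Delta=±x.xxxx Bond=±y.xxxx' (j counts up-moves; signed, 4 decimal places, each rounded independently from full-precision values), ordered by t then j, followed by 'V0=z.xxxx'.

Since d<R<u, set p* = (R−d)/(u−d) = 0.4412; price each node as the discounted p*-expectation of its children.
Payoff layer (t=1): V(1,0)=0.0000, V(1,1)=30.2300
  t=0,j=0: stock 116.0000 → up 148.4800 (V=30.2300), down 109.0400 (V=0.0000). Price 12.2356; hedge Δ=0.7665, bond B=-76.6762.
The time-0 hedge costs 12.2356, which is the no-arbitrage price.

(0,0): Delta=0.7665 Bond=-76.6762
V0=12.2356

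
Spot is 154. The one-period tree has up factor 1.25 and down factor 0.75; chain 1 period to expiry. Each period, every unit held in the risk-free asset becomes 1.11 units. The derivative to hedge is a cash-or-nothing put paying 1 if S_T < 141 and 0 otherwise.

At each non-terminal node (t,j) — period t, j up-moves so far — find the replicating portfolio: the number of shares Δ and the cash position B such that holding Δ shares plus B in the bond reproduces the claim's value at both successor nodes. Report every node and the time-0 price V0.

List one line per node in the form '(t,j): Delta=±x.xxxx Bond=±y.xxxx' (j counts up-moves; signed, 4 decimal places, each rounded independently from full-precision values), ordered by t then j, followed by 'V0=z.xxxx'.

Since d<R<u, set p* = (R−d)/(u−d) = 0.7200; price each node as the discounted p*-expectation of its children.
Terminal payoffs: V(1,0)=1.0000, V(1,1)=0.0000
Node (0,0) S=154.0000: V=(p*·0.0000+(1−p*)·1.0000)/1.11=0.2523; Δ=(0.0000−1.0000)/(192.5000−115.5000)=-0.0130; B=V−Δ·S=2.2523
Root portfolio cost Δ·154+B reproduces V0=0.2523.

(0,0): Delta=-0.0130 Bond=2.2523
V0=0.2523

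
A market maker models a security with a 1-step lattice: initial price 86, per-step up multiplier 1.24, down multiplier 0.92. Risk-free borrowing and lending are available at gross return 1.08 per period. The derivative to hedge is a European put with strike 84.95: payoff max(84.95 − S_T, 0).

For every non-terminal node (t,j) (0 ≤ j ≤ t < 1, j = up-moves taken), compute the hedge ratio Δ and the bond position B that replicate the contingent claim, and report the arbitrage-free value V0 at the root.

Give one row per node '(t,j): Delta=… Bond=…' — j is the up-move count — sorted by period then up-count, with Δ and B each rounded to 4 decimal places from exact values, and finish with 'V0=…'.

(0,0): Delta=-0.2118 Bond=20.9178
V0=2.6991

Risk-neutral probability p* = (R−d)/(u−d) = (1.08−0.92)/(1.24−0.92) = 0.5000.
Terminal payoffs: V(1,0)=5.8300, V(1,1)=0.0000
(0,0): S=86.0000. Δ = (V_up−V_dn)/(S_up−S_dn) = (0.0000−5.8300)/(106.6400−79.1200) = -0.2118. V = [p*·0.0000 + (1−p*)·5.8300]/1.08 = 2.6991. B = V − Δ·S = 20.9178.
Each (Δ,B) replicates both successor values, so the strategy is self-financing and V0 is arbitrage-free.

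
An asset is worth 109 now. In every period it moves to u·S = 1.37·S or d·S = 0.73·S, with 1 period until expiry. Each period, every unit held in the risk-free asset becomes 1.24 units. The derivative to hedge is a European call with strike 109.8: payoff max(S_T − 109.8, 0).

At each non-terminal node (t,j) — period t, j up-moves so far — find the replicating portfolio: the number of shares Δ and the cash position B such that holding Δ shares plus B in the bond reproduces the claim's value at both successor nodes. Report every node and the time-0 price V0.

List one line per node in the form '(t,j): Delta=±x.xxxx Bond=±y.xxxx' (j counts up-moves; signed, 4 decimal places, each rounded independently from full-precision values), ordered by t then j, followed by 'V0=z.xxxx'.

Since d<R<u, set p* = (R−d)/(u−d) = 0.7969; price each node as the discounted p*-expectation of its children.
Terminal values V(1,·): V(1,0)=0.0000, V(1,1)=39.5300
  t=0,j=0: stock 109.0000 → up 149.3300 (V=39.5300), down 79.5700 (V=0.0000). Price 25.4036; hedge Δ=0.5667, bond B=-36.3620.
The time-0 hedge costs 25.4036, which is the no-arbitrage price.

(0,0): Delta=0.5667 Bond=-36.3620
V0=25.4036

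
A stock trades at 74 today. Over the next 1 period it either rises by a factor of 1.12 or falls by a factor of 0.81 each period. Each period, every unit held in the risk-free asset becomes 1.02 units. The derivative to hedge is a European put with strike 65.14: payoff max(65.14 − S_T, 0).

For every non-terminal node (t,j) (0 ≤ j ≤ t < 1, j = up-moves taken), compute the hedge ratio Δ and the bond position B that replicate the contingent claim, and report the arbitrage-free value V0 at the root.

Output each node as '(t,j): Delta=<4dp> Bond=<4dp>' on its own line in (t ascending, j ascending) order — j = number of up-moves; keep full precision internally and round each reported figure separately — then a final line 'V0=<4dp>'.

(0,0): Delta=-0.2267 Bond=18.4187
V0=1.6445

No-arbitrage ⇒ martingale measure with p* = (R−d)/(u−d) = 0.6774.
Payoff layer (t=1): V(1,0)=5.2000, V(1,1)=0.0000
  t=0,j=0: stock 74.0000 → up 82.8800 (V=0.0000), down 59.9400 (V=5.2000). Price 1.6445; hedge Δ=-0.2267, bond B=18.4187.
Check: Δ(0,0)·S0 + B(0,0) = 1.6445 = V0.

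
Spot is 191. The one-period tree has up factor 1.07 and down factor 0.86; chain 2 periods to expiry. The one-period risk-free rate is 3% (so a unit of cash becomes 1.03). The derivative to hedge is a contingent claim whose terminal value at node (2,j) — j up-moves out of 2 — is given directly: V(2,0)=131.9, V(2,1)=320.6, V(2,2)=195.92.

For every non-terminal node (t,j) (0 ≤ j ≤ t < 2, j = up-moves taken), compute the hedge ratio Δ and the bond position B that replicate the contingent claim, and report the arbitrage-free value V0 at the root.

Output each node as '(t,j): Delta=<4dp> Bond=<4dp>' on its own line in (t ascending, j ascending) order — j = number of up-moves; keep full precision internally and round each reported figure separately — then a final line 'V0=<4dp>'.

(0,0): Delta=-1.5731 Bond=519.1826
(1,0): Delta=5.4704 Bond=-622.2053
(1,1): Delta=-2.9051 Bond=806.9847
V0=218.7269

Since d<R<u, set p* = (R−d)/(u−d) = 0.8095; price each node as the discounted p*-expectation of its children.
At expiry t=2: V(2,0)=131.9000, V(2,1)=320.6000, V(2,2)=195.9200
(1,0): S=164.2600. Δ = (V_up−V_dn)/(S_up−S_dn) = (320.6000−131.9000)/(175.7582−141.2636) = 5.4704. V = [p*·320.6000 + (1−p*)·131.9000]/1.03 = 276.3662. B = V − Δ·S = -622.2053.
(1,1): S=204.3700. Δ = (V_up−V_dn)/(S_up−S_dn) = (195.9200−320.6000)/(218.6759−175.7582) = -2.9051. V = [p*·195.9200 + (1−p*)·320.6000]/1.03 = 213.2705. B = V − Δ·S = 806.9847.
(0,0): S=191.0000. Δ = (V_up−V_dn)/(S_up−S_dn) = (213.2705−276.3662)/(204.3700−164.2600) = -1.5731. V = [p*·213.2705 + (1−p*)·276.3662]/1.03 = 218.7269. B = V − Δ·S = 519.1826.
Each (Δ,B) replicates both successor values, so the strategy is self-financing and V0 is arbitrage-free.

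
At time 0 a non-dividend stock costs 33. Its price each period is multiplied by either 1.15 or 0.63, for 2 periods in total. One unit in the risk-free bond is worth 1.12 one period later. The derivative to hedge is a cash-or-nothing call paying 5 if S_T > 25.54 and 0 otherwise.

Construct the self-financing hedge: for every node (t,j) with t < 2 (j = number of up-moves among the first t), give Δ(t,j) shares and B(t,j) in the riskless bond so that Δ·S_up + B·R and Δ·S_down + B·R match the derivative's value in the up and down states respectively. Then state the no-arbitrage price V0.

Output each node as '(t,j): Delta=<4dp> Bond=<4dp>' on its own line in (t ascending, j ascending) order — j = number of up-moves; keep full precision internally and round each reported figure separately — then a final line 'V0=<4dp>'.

The replicating-portfolio and risk-neutral prices coincide; use p* = (1.12−0.63)/(1.15−0.63) = 0.9423 for the latter.
Terminal values V(2,·): V(2,0)=0.0000, V(2,1)=0.0000, V(2,2)=5.0000
(1,0): S=20.7900. Δ = (V_up−V_dn)/(S_up−S_dn) = (0.0000−0.0000)/(23.9085−13.0977) = 0.0000. V = [p*·0.0000 + (1−p*)·0.0000]/1.12 = 0.0000. B = V − Δ·S = 0.0000.
(1,1): S=37.9500. Δ = (V_up−V_dn)/(S_up−S_dn) = (5.0000−0.0000)/(43.6425−23.9085) = 0.2534. V = [p*·5.0000 + (1−p*)·0.0000]/1.12 = 4.2067. B = V − Δ·S = -5.4087.
(0,0): S=33.0000. Δ = (V_up−V_dn)/(S_up−S_dn) = (4.2067−0.0000)/(37.9500−20.7900) = 0.2451. V = [p*·4.2067 + (1−p*)·0.0000]/1.12 = 3.5393. B = V − Δ·S = -4.5506.
Each (Δ,B) replicates both successor values, so the strategy is self-financing and V0 is arbitrage-free.

(0,0): Delta=0.2451 Bond=-4.5506
(1,0): Delta=0.0000 Bond=0.0000
(1,1): Delta=0.2534 Bond=-5.4087
V0=3.5393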